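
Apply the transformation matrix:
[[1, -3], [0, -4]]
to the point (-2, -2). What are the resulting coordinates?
(4, 8)

Matrix multiplication:
[[1, -3], [0, -4]] × [-2, -2]ᵀ
= [1×-2 + -3×-2, 0×-2 + -4×-2]ᵀ
= [4.0000, 8.0000]ᵀ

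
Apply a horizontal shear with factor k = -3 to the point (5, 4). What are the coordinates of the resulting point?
(-7, 4)

Shear matrix for horizontal shear with factor k = -3:
[[1, -3], [0, 1]]
Result: (5, 4) → (-7, 4)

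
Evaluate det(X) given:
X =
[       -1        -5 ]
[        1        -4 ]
det(X) = 9

For a 2×2 matrix [[a, b], [c, d]], det = a*d - b*c.
det(X) = (-1)*(-4) - (-5)*(1) = 4 + 5 = 9.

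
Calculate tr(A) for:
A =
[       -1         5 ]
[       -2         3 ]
tr(A) = -1 + 3 = 2

The trace of a square matrix is the sum of its diagonal entries.
Diagonal entries of A: A[0][0] = -1, A[1][1] = 3.
tr(A) = -1 + 3 = 2.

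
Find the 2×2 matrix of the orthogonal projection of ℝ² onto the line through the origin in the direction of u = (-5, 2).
[[25/29, -10/29], [-10/29, 4/29]]

The orthogonal projection onto the line spanned by a nonzero vector u = (a, b) has matrix P = (u uᵀ) / (uᵀ u) = (1/(a² + b²)) · [[a², ab], [ab, b²]].
Here u = (-5, 2), so a² + b² = 25 + 4 = 29.
P = (1/29) · [[25, -10], [-10, 4]] = [[25/29, -10/29], [-10/29, 4/29]].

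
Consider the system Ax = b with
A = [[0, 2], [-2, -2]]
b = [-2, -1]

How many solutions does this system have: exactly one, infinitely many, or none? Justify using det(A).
Exactly one solution

Compute det(A) = (0)*(-2) - (2)*(-2) = 4.
Because det(A) ≠ 0, A is invertible and Ax = b has a unique solution for every b (here x = A⁻¹ b).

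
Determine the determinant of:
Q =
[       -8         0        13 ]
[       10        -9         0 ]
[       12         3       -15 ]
det(Q) = 714

Expand along row 0 (cofactor expansion): det(Q) = a*(e*i - f*h) - b*(d*i - f*g) + c*(d*h - e*g), where the 3×3 is [[a, b, c], [d, e, f], [g, h, i]].
Minor M_00 = (-9)*(-15) - (0)*(3) = 135 - 0 = 135.
Minor M_01 = (10)*(-15) - (0)*(12) = -150 - 0 = -150.
Minor M_02 = (10)*(3) - (-9)*(12) = 30 + 108 = 138.
det(Q) = (-8)*(135) - (0)*(-150) + (13)*(138) = -1080 + 0 + 1794 = 714.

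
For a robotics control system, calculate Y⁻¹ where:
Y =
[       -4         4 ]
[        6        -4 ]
det(Y) = -8
Y⁻¹ =
[      1/2       1/2 ]
[      3/4       1/2 ]

For a 2×2 matrix Y = [[a, b], [c, d]] with det(Y) ≠ 0, Y⁻¹ = (1/det(Y)) * [[d, -b], [-c, a]].
det(Y) = (-4)*(-4) - (4)*(6) = 16 - 24 = -8.
Y⁻¹ = (1/-8) * [[-4, -4], [-6, -4]].
Dividing each entry by -8 and reducing:
Y⁻¹ =
[      1/2       1/2 ]
[      3/4       1/2 ]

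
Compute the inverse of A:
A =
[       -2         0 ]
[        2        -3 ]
det(A) = 6
A⁻¹ =
[     -1/2         0 ]
[     -1/3      -1/3 ]

For a 2×2 matrix A = [[a, b], [c, d]] with det(A) ≠ 0, A⁻¹ = (1/det(A)) * [[d, -b], [-c, a]].
det(A) = (-2)*(-3) - (0)*(2) = 6 - 0 = 6.
A⁻¹ = (1/6) * [[-3, 0], [-2, -2]].
Dividing each entry by 6 and reducing:
A⁻¹ =
[     -1/2         0 ]
[     -1/3      -1/3 ]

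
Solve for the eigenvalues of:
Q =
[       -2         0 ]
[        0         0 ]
λ = -2, 0

Solve det(Q - λI) = 0. For a 2×2 matrix the characteristic equation is λ² - (trace)λ + det = 0.
trace(Q) = a + d = -2 + 0 = -2.
det(Q) = a*d - b*c = (-2)*(0) - (0)*(0) = 0 - 0 = 0.
Characteristic equation: λ² - (-2)λ + (0) = 0.
Discriminant = (-2)² - 4*(0) = 4 - 0 = 4.
λ = (-2 ± √4) / 2 = (-2 ± 2) / 2 = -2, 0.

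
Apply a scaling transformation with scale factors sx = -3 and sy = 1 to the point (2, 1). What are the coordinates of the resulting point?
(-6, 1)

Scaling matrix:
[[-3, 0], [0, 1]]
Result: (2 × -3, 1 × 1) = (-6, 1)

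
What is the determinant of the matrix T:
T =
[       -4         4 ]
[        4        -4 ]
det(T) = 0

For a 2×2 matrix [[a, b], [c, d]], det = a*d - b*c.
det(T) = (-4)*(-4) - (4)*(4) = 16 - 16 = 0.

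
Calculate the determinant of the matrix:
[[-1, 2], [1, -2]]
0

For a 2×2 matrix [[a, b], [c, d]], det = ad - bc
det = (-1)(-2) - (2)(1) = 2 - 2 = 0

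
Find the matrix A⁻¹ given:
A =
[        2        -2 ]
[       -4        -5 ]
det(A) = -18
A⁻¹ =
[     5/18      -1/9 ]
[     -2/9      -1/9 ]

For a 2×2 matrix A = [[a, b], [c, d]] with det(A) ≠ 0, A⁻¹ = (1/det(A)) * [[d, -b], [-c, a]].
det(A) = (2)*(-5) - (-2)*(-4) = -10 - 8 = -18.
A⁻¹ = (1/-18) * [[-5, 2], [4, 2]].
Dividing each entry by -18 and reducing:
A⁻¹ =
[     5/18      -1/9 ]
[     -2/9      -1/9 ]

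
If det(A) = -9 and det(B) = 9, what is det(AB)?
-81

Use the multiplicative property of determinants: det(AB) = det(A)*det(B).
det(AB) = (-9)*(9) = -81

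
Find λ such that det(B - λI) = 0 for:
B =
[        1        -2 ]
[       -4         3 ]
λ = -1, 5

Solve det(B - λI) = 0. For a 2×2 matrix the characteristic equation is λ² - (trace)λ + det = 0.
trace(B) = a + d = 1 + 3 = 4.
det(B) = a*d - b*c = (1)*(3) - (-2)*(-4) = 3 - 8 = -5.
Characteristic equation: λ² - (4)λ + (-5) = 0.
Discriminant = (4)² - 4*(-5) = 16 + 20 = 36.
λ = (4 ± √36) / 2 = (4 ± 6) / 2 = -1, 5.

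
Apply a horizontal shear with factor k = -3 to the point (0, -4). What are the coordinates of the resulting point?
(12, -4)

Shear matrix for horizontal shear with factor k = -3:
[[1, -3], [0, 1]]
Result: (0, -4) → (12, -4)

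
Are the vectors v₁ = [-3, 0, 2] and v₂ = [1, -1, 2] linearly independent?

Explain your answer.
Yes, linearly independent

Two vectors are linearly dependent iff one is a scalar multiple of the other.
No single scalar k satisfies v₂ = k·v₁ (the ratios of corresponding entries disagree), so v₁ and v₂ are linearly independent.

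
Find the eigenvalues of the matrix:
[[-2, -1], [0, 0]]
λ = -2 and λ = 0

Characteristic equation: det(A - λI) = 0
λ² - (trace)λ + (det) = 0
λ² - (-2)λ + (0) = 0
λ² + 2λ + 0 = 0
Solving: λ = -2, 0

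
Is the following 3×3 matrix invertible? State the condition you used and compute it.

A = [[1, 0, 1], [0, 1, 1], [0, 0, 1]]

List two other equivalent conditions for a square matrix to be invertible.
Yes, invertible; det(A) = 1 ≠ 0. Equivalent conditions: rank(A) = 3; Ax = 0 has only the trivial solution; 0 is not an eigenvalue; the columns of A are linearly independent.

To check invertibility, compute det(A).
The given matrix is triangular, so det(A) equals the product of its diagonal entries = 1 ≠ 0.
Since det(A) ≠ 0, A is invertible.
Equivalent conditions for a square matrix A to be invertible:
- rank(A) = 3 (full rank).
- The homogeneous system Ax = 0 has only the trivial solution x = 0.
- 0 is not an eigenvalue of A.
- The columns (equivalently rows) of A are linearly independent.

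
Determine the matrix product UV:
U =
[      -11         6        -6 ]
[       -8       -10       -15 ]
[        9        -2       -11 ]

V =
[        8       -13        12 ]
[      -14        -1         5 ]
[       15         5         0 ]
UV =
[     -262       107      -102 ]
[     -149        39      -146 ]
[      -65      -170        98 ]

Matrix multiplication: (UV)[i][j] = sum over k of U[i][k] * V[k][j].
  (UV)[0][0] = (-11)*(8) + (6)*(-14) + (-6)*(15) = -262
  (UV)[0][1] = (-11)*(-13) + (6)*(-1) + (-6)*(5) = 107
  (UV)[0][2] = (-11)*(12) + (6)*(5) + (-6)*(0) = -102
  (UV)[1][0] = (-8)*(8) + (-10)*(-14) + (-15)*(15) = -149
  (UV)[1][1] = (-8)*(-13) + (-10)*(-1) + (-15)*(5) = 39
  (UV)[1][2] = (-8)*(12) + (-10)*(5) + (-15)*(0) = -146
  (UV)[2][0] = (9)*(8) + (-2)*(-14) + (-11)*(15) = -65
  (UV)[2][1] = (9)*(-13) + (-2)*(-1) + (-11)*(5) = -170
  (UV)[2][2] = (9)*(12) + (-2)*(5) + (-11)*(0) = 98
UV =
[     -262       107      -102 ]
[     -149        39      -146 ]
[      -65      -170        98 ]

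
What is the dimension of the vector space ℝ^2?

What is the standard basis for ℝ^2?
Dimension = 2; standard basis = {e_1, e_2}

ℝ^2 is the space of 2-tuples of real numbers; its dimension is 2.
The standard basis consists of 2 vectors: e_1, e_2, where e_i is the vector with 1 in position i and 0 elsewhere.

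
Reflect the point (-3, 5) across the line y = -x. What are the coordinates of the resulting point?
(-5, 3)

Reflection across line y = -x: (-3, 5) → (-5, 3)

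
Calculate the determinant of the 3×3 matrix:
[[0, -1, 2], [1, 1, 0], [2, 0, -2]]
-6

Expansion along first row:
det = 0·det([[1,0],[0,-2]]) - -1·det([[1,0],[2,-2]]) + 2·det([[1,1],[2,0]])
    = 0·(1·-2 - 0·0) - -1·(1·-2 - 0·2) + 2·(1·0 - 1·2)
    = 0·-2 - -1·-2 + 2·-2
    = 0 + -2 + -4 = -6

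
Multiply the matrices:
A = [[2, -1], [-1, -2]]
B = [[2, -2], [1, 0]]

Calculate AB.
[[3, -4], [-4, 2]]

Each entry (i,j) of AB = sum over k of A[i][k]*B[k][j].
(AB)[0][0] = (2)*(2) + (-1)*(1) = 3
(AB)[0][1] = (2)*(-2) + (-1)*(0) = -4
(AB)[1][0] = (-1)*(2) + (-2)*(1) = -4
(AB)[1][1] = (-1)*(-2) + (-2)*(0) = 2
AB = [[3, -4], [-4, 2]]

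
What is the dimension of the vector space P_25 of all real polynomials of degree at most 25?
Dimension = 26

A polynomial of degree at most 25 can be written as a₀ + a₁x + a₂x² + … + a_25x^25, with 26 free coefficients a₀, …, a_25.
The set {1, x, x², …, x^25} is a basis: it spans P_25 (every such polynomial is a linear combination of these) and is linearly independent (a polynomial is zero iff all its coefficients are zero).
Therefore dim(P_25) = 25 + 1 = 26.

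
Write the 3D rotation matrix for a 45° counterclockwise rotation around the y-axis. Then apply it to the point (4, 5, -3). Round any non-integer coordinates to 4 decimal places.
R = [[√2/2, 0, √2/2], [0, 1, 0], [-√2/2, 0, √2/2]]; R·(4, 5, -3) = (0.7071, 5.0000, -4.9497)

Rotation matrix for 45° around y-axis:
cos(45°) = √2/2, sin(45°) = √2/2
R = [[√2/2, 0, √2/2], [0, 1, 0], [-√2/2, 0, √2/2]]
Apply to (4, 5, -3): R·[4, 5, -3]ᵀ = (0.7071, 5.0000, -4.9497)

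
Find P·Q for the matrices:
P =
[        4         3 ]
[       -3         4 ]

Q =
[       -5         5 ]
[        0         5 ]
PQ =
[      -20        35 ]
[       15         5 ]

Matrix multiplication: (PQ)[i][j] = sum over k of P[i][k] * Q[k][j].
  (PQ)[0][0] = (4)*(-5) + (3)*(0) = -20
  (PQ)[0][1] = (4)*(5) + (3)*(5) = 35
  (PQ)[1][0] = (-3)*(-5) + (4)*(0) = 15
  (PQ)[1][1] = (-3)*(5) + (4)*(5) = 5
PQ =
[      -20        35 ]
[       15         5 ]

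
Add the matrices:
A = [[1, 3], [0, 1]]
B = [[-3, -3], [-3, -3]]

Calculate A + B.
[[-2, 0], [-3, -2]]

Add corresponding elements:
(1)+(-3)=-2
(3)+(-3)=0
(0)+(-3)=-3
(1)+(-3)=-2
A + B = [[-2, 0], [-3, -2]]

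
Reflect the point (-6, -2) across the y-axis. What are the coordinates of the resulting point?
(6, -2)

Reflection across y-axis: (-6, -2) → (6, -2)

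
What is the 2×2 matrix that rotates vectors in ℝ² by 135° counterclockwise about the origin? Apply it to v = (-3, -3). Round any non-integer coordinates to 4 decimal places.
R = [[-√2/2, -√2/2], [√2/2, -√2/2]]; R·v = (4.2426, 0.0000)

A counterclockwise rotation by angle θ in ℝ² has matrix R(θ) = [[cos θ, -sin θ], [sin θ, cos θ]].
For θ = 135°: cos θ = -√2/2, sin θ = √2/2.
R(135°) = [[-√2/2, -√2/2], [√2/2, -√2/2]].
R·v = [-√2/2·-3 + (-√2/2)·-3, √2/2·-3 + -√2/2·-3] = (4.2426, 0.0000).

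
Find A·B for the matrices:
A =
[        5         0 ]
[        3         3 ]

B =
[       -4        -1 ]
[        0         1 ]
AB =
[      -20        -5 ]
[      -12         0 ]

Matrix multiplication: (AB)[i][j] = sum over k of A[i][k] * B[k][j].
  (AB)[0][0] = (5)*(-4) + (0)*(0) = -20
  (AB)[0][1] = (5)*(-1) + (0)*(1) = -5
  (AB)[1][0] = (3)*(-4) + (3)*(0) = -12
  (AB)[1][1] = (3)*(-1) + (3)*(1) = 0
AB =
[      -20        -5 ]
[      -12         0 ]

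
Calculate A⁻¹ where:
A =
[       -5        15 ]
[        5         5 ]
det(A) = -100
A⁻¹ =
[    -1/20      3/20 ]
[     1/20      1/20 ]

For a 2×2 matrix A = [[a, b], [c, d]] with det(A) ≠ 0, A⁻¹ = (1/det(A)) * [[d, -b], [-c, a]].
det(A) = (-5)*(5) - (15)*(5) = -25 - 75 = -100.
A⁻¹ = (1/-100) * [[5, -15], [-5, -5]].
Dividing each entry by -100 and reducing:
A⁻¹ =
[    -1/20      3/20 ]
[     1/20      1/20 ]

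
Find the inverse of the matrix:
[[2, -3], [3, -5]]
[[5, -3], [3, -2]]

For [[a,b],[c,d]], inverse = (1/det)·[[d,-b],[-c,a]]
det = 2·-5 - -3·3 = -1
Inverse = (1/-1)·[[-5, 3], [-3, 2]]
        = [[5, -3], [3, -2]]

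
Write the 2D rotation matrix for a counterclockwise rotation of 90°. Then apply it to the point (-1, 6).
R = [[0, -1], [1, 0]]; R·(-1, 6) = (-6, -1)

Rotation matrix formula: R(θ) = [[cos θ, -sin θ], [sin θ, cos θ]]
For θ = 90°:
cos(90°) = 0
sin(90°) = 1
R = [[0, -1], [1, 0]]
Apply to (-1, 6): [0·-1 + (-1)·6, 1·-1 + 0·6] = (-6, -1)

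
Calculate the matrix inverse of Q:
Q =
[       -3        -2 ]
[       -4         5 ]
det(Q) = -23
Q⁻¹ =
[    -5/23     -2/23 ]
[    -4/23      3/23 ]

For a 2×2 matrix Q = [[a, b], [c, d]] with det(Q) ≠ 0, Q⁻¹ = (1/det(Q)) * [[d, -b], [-c, a]].
det(Q) = (-3)*(5) - (-2)*(-4) = -15 - 8 = -23.
Q⁻¹ = (1/-23) * [[5, 2], [4, -3]].
Dividing each entry by -23 and reducing:
Q⁻¹ =
[    -5/23     -2/23 ]
[    -4/23      3/23 ]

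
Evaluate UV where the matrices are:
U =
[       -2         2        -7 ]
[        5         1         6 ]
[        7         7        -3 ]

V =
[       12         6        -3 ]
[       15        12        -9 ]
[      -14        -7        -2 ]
UV =
[      104        61         2 ]
[       -9         0       -36 ]
[      231       147       -78 ]

Matrix multiplication: (UV)[i][j] = sum over k of U[i][k] * V[k][j].
  (UV)[0][0] = (-2)*(12) + (2)*(15) + (-7)*(-14) = 104
  (UV)[0][1] = (-2)*(6) + (2)*(12) + (-7)*(-7) = 61
  (UV)[0][2] = (-2)*(-3) + (2)*(-9) + (-7)*(-2) = 2
  (UV)[1][0] = (5)*(12) + (1)*(15) + (6)*(-14) = -9
  (UV)[1][1] = (5)*(6) + (1)*(12) + (6)*(-7) = 0
  (UV)[1][2] = (5)*(-3) + (1)*(-9) + (6)*(-2) = -36
  (UV)[2][0] = (7)*(12) + (7)*(15) + (-3)*(-14) = 231
  (UV)[2][1] = (7)*(6) + (7)*(12) + (-3)*(-7) = 147
  (UV)[2][2] = (7)*(-3) + (7)*(-9) + (-3)*(-2) = -78
UV =
[      104        61         2 ]
[       -9         0       -36 ]
[      231       147       -78 ]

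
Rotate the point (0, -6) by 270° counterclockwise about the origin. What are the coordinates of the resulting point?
(-6, 0)

Rotation matrix R(θ) = [[cos θ, -sin θ], [sin θ, cos θ]]; for θ = 270°:
R = [[0, 1], [-1, 0]]
Result: R × [0, -6]ᵀ = [0·0 + (1)·-6, -1·0 + (0)·-6]ᵀ = (-6, 0)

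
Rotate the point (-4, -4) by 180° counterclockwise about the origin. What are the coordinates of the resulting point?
(4, 4)

Rotation matrix R(θ) = [[cos θ, -sin θ], [sin θ, cos θ]]; for θ = 180°:
R = [[-1, 0], [0, -1]]
Result: R × [-4, -4]ᵀ = [-1·-4 + (0)·-4, 0·-4 + (-1)·-4]ᵀ = (4, 4)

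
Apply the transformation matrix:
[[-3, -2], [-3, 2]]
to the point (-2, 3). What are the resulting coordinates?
(0, 12)

Matrix multiplication:
[[-3, -2], [-3, 2]] × [-2, 3]ᵀ
= [-3×-2 + -2×3, -3×-2 + 2×3]ᵀ
= [0.0000, 12.0000]ᵀ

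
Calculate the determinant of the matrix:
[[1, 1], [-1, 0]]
1

For a 2×2 matrix [[a, b], [c, d]], det = ad - bc
det = (1)(0) - (1)(-1) = 0 - -1 = 1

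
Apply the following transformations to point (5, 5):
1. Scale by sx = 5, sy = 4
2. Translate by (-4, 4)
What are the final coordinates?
(21, 24)

Step 1: Scale (5, 5) by (sx, sy) = (5, 4) → (25, 20)
Step 2: Translate by (-4, 4) → (21, 24)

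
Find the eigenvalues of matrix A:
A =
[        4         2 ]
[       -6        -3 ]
λ = 0, 1

Solve det(A - λI) = 0. For a 2×2 matrix the characteristic equation is λ² - (trace)λ + det = 0.
trace(A) = a + d = 4 - 3 = 1.
det(A) = a*d - b*c = (4)*(-3) - (2)*(-6) = -12 + 12 = 0.
Characteristic equation: λ² - (1)λ + (0) = 0.
Discriminant = (1)² - 4*(0) = 1 - 0 = 1.
λ = (1 ± √1) / 2 = (1 ± 1) / 2 = 0, 1.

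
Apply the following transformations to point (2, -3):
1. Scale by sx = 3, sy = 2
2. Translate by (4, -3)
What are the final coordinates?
(10, -9)

Step 1: Scale (2, -3) by (sx, sy) = (3, 2) → (6, -6)
Step 2: Translate by (4, -3) → (10, -9)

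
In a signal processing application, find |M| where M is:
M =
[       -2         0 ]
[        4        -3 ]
det(M) = 6

For a 2×2 matrix [[a, b], [c, d]], det = a*d - b*c.
det(M) = (-2)*(-3) - (0)*(4) = 6 - 0 = 6.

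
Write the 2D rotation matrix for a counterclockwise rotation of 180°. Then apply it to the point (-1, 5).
R = [[-1, 0], [0, -1]]; R·(-1, 5) = (1, -5)

Rotation matrix formula: R(θ) = [[cos θ, -sin θ], [sin θ, cos θ]]
For θ = 180°:
cos(180°) = -1
sin(180°) = 0
R = [[-1, 0], [0, -1]]
Apply to (-1, 5): [-1·-1 + (0)·5, 0·-1 + -1·5] = (1, -5)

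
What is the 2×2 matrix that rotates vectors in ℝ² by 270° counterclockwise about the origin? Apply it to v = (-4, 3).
R = [[0, 1], [-1, 0]]; R·v = (3, 4)

A counterclockwise rotation by angle θ in ℝ² has matrix R(θ) = [[cos θ, -sin θ], [sin θ, cos θ]].
For θ = 270°: cos θ = 0, sin θ = -1.
R(270°) = [[0, 1], [-1, 0]].
R·v = [0·-4 + (1)·3, -1·-4 + 0·3] = (3, 4).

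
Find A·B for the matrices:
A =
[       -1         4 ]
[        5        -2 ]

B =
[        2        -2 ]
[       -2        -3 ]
AB =
[      -10       -10 ]
[       14        -4 ]

Matrix multiplication: (AB)[i][j] = sum over k of A[i][k] * B[k][j].
  (AB)[0][0] = (-1)*(2) + (4)*(-2) = -10
  (AB)[0][1] = (-1)*(-2) + (4)*(-3) = -10
  (AB)[1][0] = (5)*(2) + (-2)*(-2) = 14
  (AB)[1][1] = (5)*(-2) + (-2)*(-3) = -4
AB =
[      -10       -10 ]
[       14        -4 ]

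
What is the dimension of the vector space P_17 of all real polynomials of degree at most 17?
Dimension = 18

A polynomial of degree at most 17 can be written as a₀ + a₁x + a₂x² + … + a_17x^17, with 18 free coefficients a₀, …, a_17.
The set {1, x, x², …, x^17} is a basis: it spans P_17 (every such polynomial is a linear combination of these) and is linearly independent (a polynomial is zero iff all its coefficients are zero).
Therefore dim(P_17) = 17 + 1 = 18.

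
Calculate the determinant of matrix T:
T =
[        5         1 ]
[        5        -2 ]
det(T) = -15

For a 2×2 matrix [[a, b], [c, d]], det = a*d - b*c.
det(T) = (5)*(-2) - (1)*(5) = -10 - 5 = -15.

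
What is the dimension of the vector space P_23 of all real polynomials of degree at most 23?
Dimension = 24

A polynomial of degree at most 23 can be written as a₀ + a₁x + a₂x² + … + a_23x^23, with 24 free coefficients a₀, …, a_23.
The set {1, x, x², …, x^23} is a basis: it spans P_23 (every such polynomial is a linear combination of these) and is linearly independent (a polynomial is zero iff all its coefficients are zero).
Therefore dim(P_23) = 23 + 1 = 24.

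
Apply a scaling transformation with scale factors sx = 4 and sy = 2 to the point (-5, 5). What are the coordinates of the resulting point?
(-20, 10)

Scaling matrix:
[[4, 0], [0, 2]]
Result: (-5 × 4, 5 × 2) = (-20, 10)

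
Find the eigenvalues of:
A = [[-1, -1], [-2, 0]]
λ = -2, 1

Solve det(A - λI) = 0. For a 2×2 matrix this is λ² - (trace)λ + det = 0.
trace(A) = -1 + 0 = -1.
det(A) = (-1)*(0) - (-1)*(-2) = 0 - 2 = -2.
Characteristic equation: λ² - (-1)λ + (-2) = 0.
Discriminant: (-1)² - 4*(-2) = 1 + 8 = 9.
Roots: λ = (-1 ± √9) / 2 = -2, 1.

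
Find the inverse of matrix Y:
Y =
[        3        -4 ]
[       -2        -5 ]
det(Y) = -23
Y⁻¹ =
[     5/23     -4/23 ]
[    -2/23     -3/23 ]

For a 2×2 matrix Y = [[a, b], [c, d]] with det(Y) ≠ 0, Y⁻¹ = (1/det(Y)) * [[d, -b], [-c, a]].
det(Y) = (3)*(-5) - (-4)*(-2) = -15 - 8 = -23.
Y⁻¹ = (1/-23) * [[-5, 4], [2, 3]].
Dividing each entry by -23 and reducing:
Y⁻¹ =
[     5/23     -4/23 ]
[    -2/23     -3/23 ]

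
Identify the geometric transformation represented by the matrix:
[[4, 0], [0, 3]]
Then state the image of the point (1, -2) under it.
non-uniform scaling by (4, 3); image of (1, -2) is (4, -6)

This is diagonal with distinct entries, so it scales the x-axis by 4 and the y-axis by 3.
The matrix [[4, 0], [0, 3]] represents: non-uniform scaling by (4, 3).
Applying it to (1, -2): [4·1 + 0·-2, 0·1 + 3·-2] = (4, -6).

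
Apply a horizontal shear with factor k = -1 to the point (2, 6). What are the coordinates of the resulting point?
(-4, 6)

Shear matrix for horizontal shear with factor k = -1:
[[1, -1], [0, 1]]
Result: (2, 6) → (-4, 6)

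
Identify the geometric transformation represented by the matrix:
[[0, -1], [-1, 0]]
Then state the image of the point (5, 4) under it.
reflection across the line y = -x; image of (5, 4) is (-4, -5)

This is a symmetric orthogonal matrix with determinant -1, which characterizes a reflection in ℝ².
The matrix [[0, -1], [-1, 0]] represents: reflection across the line y = -x.
Applying it to (5, 4): [0·5 + -1·4, -1·5 + 0·4] = (-4, -5).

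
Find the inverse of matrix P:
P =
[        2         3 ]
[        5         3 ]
det(P) = -9
P⁻¹ =
[     -1/3       1/3 ]
[      5/9      -2/9 ]

For a 2×2 matrix P = [[a, b], [c, d]] with det(P) ≠ 0, P⁻¹ = (1/det(P)) * [[d, -b], [-c, a]].
det(P) = (2)*(3) - (3)*(5) = 6 - 15 = -9.
P⁻¹ = (1/-9) * [[3, -3], [-5, 2]].
Dividing each entry by -9 and reducing:
P⁻¹ =
[     -1/3       1/3 ]
[      5/9      -2/9 ]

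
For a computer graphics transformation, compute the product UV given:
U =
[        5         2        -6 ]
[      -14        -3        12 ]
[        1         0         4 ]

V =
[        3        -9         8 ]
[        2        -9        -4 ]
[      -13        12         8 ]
UV =
[       97      -135       -16 ]
[     -204       297        -4 ]
[      -49        39        40 ]

Matrix multiplication: (UV)[i][j] = sum over k of U[i][k] * V[k][j].
  (UV)[0][0] = (5)*(3) + (2)*(2) + (-6)*(-13) = 97
  (UV)[0][1] = (5)*(-9) + (2)*(-9) + (-6)*(12) = -135
  (UV)[0][2] = (5)*(8) + (2)*(-4) + (-6)*(8) = -16
  (UV)[1][0] = (-14)*(3) + (-3)*(2) + (12)*(-13) = -204
  (UV)[1][1] = (-14)*(-9) + (-3)*(-9) + (12)*(12) = 297
  (UV)[1][2] = (-14)*(8) + (-3)*(-4) + (12)*(8) = -4
  (UV)[2][0] = (1)*(3) + (0)*(2) + (4)*(-13) = -49
  (UV)[2][1] = (1)*(-9) + (0)*(-9) + (4)*(12) = 39
  (UV)[2][2] = (1)*(8) + (0)*(-4) + (4)*(8) = 40
UV =
[       97      -135       -16 ]
[     -204       297        -4 ]
[      -49        39        40 ]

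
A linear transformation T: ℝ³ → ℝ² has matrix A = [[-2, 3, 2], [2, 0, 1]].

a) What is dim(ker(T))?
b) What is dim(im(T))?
dim(ker) = 1, dim(im) = 2

The two rows are not scalar multiples of one another (no single k satisfies row 2 = k × row 1), so they are linearly independent.
Thus rank(A) = 2.
dim(im(T)) = rank(A) = 2.
By the rank-nullity theorem applied to T: ℝ³ → ℝ², rank(A) + nullity(A) = 3 (the domain dimension), so dim(ker(T)) = 3 - 2 = 1.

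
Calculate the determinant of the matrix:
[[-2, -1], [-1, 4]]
-9

For a 2×2 matrix [[a, b], [c, d]], det = ad - bc
det = (-2)(4) - (-1)(-1) = -8 - 1 = -9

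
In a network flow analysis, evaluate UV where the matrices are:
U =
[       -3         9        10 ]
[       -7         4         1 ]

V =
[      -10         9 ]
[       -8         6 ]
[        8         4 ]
UV =
[       38        67 ]
[       46       -35 ]

Matrix multiplication: (UV)[i][j] = sum over k of U[i][k] * V[k][j].
  (UV)[0][0] = (-3)*(-10) + (9)*(-8) + (10)*(8) = 38
  (UV)[0][1] = (-3)*(9) + (9)*(6) + (10)*(4) = 67
  (UV)[1][0] = (-7)*(-10) + (4)*(-8) + (1)*(8) = 46
  (UV)[1][1] = (-7)*(9) + (4)*(6) + (1)*(4) = -35
UV =
[       38        67 ]
[       46       -35 ]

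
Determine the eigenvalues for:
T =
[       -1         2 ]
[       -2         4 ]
λ = 0, 3

Solve det(T - λI) = 0. For a 2×2 matrix the characteristic equation is λ² - (trace)λ + det = 0.
trace(T) = a + d = -1 + 4 = 3.
det(T) = a*d - b*c = (-1)*(4) - (2)*(-2) = -4 + 4 = 0.
Characteristic equation: λ² - (3)λ + (0) = 0.
Discriminant = (3)² - 4*(0) = 9 - 0 = 9.
λ = (3 ± √9) / 2 = (3 ± 3) / 2 = 0, 3.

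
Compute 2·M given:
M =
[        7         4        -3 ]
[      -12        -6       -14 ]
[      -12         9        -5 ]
2M =
[       14         8        -6 ]
[      -24       -12       -28 ]
[      -24        18       -10 ]

Scalar multiplication is elementwise: (2M)[i][j] = 2 * M[i][j].
  (2M)[0][0] = 2 * (7) = 14
  (2M)[0][1] = 2 * (4) = 8
  (2M)[0][2] = 2 * (-3) = -6
  (2M)[1][0] = 2 * (-12) = -24
  (2M)[1][1] = 2 * (-6) = -12
  (2M)[1][2] = 2 * (-14) = -28
  (2M)[2][0] = 2 * (-12) = -24
  (2M)[2][1] = 2 * (9) = 18
  (2M)[2][2] = 2 * (-5) = -10
2M =
[       14         8        -6 ]
[      -24       -12       -28 ]
[      -24        18       -10 ]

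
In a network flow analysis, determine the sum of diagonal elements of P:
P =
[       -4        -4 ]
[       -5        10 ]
tr(P) = -4 + 10 = 6

The trace of a square matrix is the sum of its diagonal entries.
Diagonal entries of P: P[0][0] = -4, P[1][1] = 10.
tr(P) = -4 + 10 = 6.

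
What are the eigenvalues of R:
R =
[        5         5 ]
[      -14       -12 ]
λ = -5, -2

Solve det(R - λI) = 0. For a 2×2 matrix the characteristic equation is λ² - (trace)λ + det = 0.
trace(R) = a + d = 5 - 12 = -7.
det(R) = a*d - b*c = (5)*(-12) - (5)*(-14) = -60 + 70 = 10.
Characteristic equation: λ² - (-7)λ + (10) = 0.
Discriminant = (-7)² - 4*(10) = 49 - 40 = 9.
λ = (-7 ± √9) / 2 = (-7 ± 3) / 2 = -5, -2.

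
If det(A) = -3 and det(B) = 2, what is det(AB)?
-6

Use the multiplicative property of determinants: det(AB) = det(A)*det(B).
det(AB) = (-3)*(2) = -6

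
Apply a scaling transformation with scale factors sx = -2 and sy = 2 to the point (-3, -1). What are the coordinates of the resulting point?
(6, -2)

Scaling matrix:
[[-2, 0], [0, 2]]
Result: (-3 × -2, -1 × 2) = (6, -2)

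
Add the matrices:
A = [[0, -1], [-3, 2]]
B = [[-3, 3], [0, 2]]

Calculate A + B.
[[-3, 2], [-3, 4]]

Add corresponding elements:
(0)+(-3)=-3
(-1)+(3)=2
(-3)+(0)=-3
(2)+(2)=4
A + B = [[-3, 2], [-3, 4]]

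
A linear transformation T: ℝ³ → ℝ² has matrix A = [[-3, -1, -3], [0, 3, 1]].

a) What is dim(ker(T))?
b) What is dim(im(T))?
dim(ker) = 1, dim(im) = 2

The two rows are not scalar multiples of one another (no single k satisfies row 2 = k × row 1), so they are linearly independent.
Thus rank(A) = 2.
dim(im(T)) = rank(A) = 2.
By the rank-nullity theorem applied to T: ℝ³ → ℝ², rank(A) + nullity(A) = 3 (the domain dimension), so dim(ker(T)) = 3 - 2 = 1.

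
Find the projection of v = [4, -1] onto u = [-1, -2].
[2/5, 4/5]

The projection of v onto u is proj_u(v) = ((v·u) / (u·u)) · u.
v·u = (4)*(-1) + (-1)*(-2) = -2.
u·u = (-1)*(-1) + (-2)*(-2) = 5.
coefficient = -2 / 5 = -2/5.
proj_u(v) = -2/5 · [-1, -2] = [2/5, 4/5].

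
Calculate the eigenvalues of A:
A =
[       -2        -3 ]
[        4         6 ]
λ = 0, 4

Solve det(A - λI) = 0. For a 2×2 matrix the characteristic equation is λ² - (trace)λ + det = 0.
trace(A) = a + d = -2 + 6 = 4.
det(A) = a*d - b*c = (-2)*(6) - (-3)*(4) = -12 + 12 = 0.
Characteristic equation: λ² - (4)λ + (0) = 0.
Discriminant = (4)² - 4*(0) = 16 - 0 = 16.
λ = (4 ± √16) / 2 = (4 ± 4) / 2 = 0, 4.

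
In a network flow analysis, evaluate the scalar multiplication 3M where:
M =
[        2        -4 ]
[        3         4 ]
3M =
[        6       -12 ]
[        9        12 ]

Scalar multiplication is elementwise: (3M)[i][j] = 3 * M[i][j].
  (3M)[0][0] = 3 * (2) = 6
  (3M)[0][1] = 3 * (-4) = -12
  (3M)[1][0] = 3 * (3) = 9
  (3M)[1][1] = 3 * (4) = 12
3M =
[        6       -12 ]
[        9        12 ]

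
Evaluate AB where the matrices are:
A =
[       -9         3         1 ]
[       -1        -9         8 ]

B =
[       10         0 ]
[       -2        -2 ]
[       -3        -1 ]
AB =
[      -99        -7 ]
[      -16        10 ]

Matrix multiplication: (AB)[i][j] = sum over k of A[i][k] * B[k][j].
  (AB)[0][0] = (-9)*(10) + (3)*(-2) + (1)*(-3) = -99
  (AB)[0][1] = (-9)*(0) + (3)*(-2) + (1)*(-1) = -7
  (AB)[1][0] = (-1)*(10) + (-9)*(-2) + (8)*(-3) = -16
  (AB)[1][1] = (-1)*(0) + (-9)*(-2) + (8)*(-1) = 10
AB =
[      -99        -7 ]
[      -16        10 ]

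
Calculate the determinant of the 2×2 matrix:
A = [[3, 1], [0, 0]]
0

For A = [[a, b], [c, d]], det(A) = a*d - b*c.
det(A) = (3)*(0) - (1)*(0) = 0 - 0 = 0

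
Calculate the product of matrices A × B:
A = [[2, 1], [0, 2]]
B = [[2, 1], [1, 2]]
[[5, 4], [2, 4]]

Matrix multiplication:
C[0][0] = 2×2 + 1×1 = 5
C[0][1] = 2×1 + 1×2 = 4
C[1][0] = 0×2 + 2×1 = 2
C[1][1] = 0×1 + 2×2 = 4
Result: [[5, 4], [2, 4]]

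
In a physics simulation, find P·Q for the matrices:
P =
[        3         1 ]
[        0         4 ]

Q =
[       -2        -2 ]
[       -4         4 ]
PQ =
[      -10        -2 ]
[      -16        16 ]

Matrix multiplication: (PQ)[i][j] = sum over k of P[i][k] * Q[k][j].
  (PQ)[0][0] = (3)*(-2) + (1)*(-4) = -10
  (PQ)[0][1] = (3)*(-2) + (1)*(4) = -2
  (PQ)[1][0] = (0)*(-2) + (4)*(-4) = -16
  (PQ)[1][1] = (0)*(-2) + (4)*(4) = 16
PQ =
[      -10        -2 ]
[      -16        16 ]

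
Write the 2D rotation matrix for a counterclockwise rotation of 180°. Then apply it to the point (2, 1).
R = [[-1, 0], [0, -1]]; R·(2, 1) = (-2, -1)

Rotation matrix formula: R(θ) = [[cos θ, -sin θ], [sin θ, cos θ]]
For θ = 180°:
cos(180°) = -1
sin(180°) = 0
R = [[-1, 0], [0, -1]]
Apply to (2, 1): [-1·2 + (0)·1, 0·2 + -1·1] = (-2, -1)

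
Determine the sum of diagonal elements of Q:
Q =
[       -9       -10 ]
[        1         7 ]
tr(Q) = -9 + 7 = -2

The trace of a square matrix is the sum of its diagonal entries.
Diagonal entries of Q: Q[0][0] = -9, Q[1][1] = 7.
tr(Q) = -9 + 7 = -2.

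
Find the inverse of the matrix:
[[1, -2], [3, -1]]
[[-1/5, 2/5], [-3/5, 1/5]]

For [[a,b],[c,d]], inverse = (1/det)·[[d,-b],[-c,a]]
det = 1·-1 - -2·3 = 5
Inverse = (1/5)·[[-1, 2], [-3, 1]]
        = [[-1/5, 2/5], [-3/5, 1/5]]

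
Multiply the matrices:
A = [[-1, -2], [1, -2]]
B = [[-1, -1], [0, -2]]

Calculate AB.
[[1, 5], [-1, 3]]

Each entry (i,j) of AB = sum over k of A[i][k]*B[k][j].
(AB)[0][0] = (-1)*(-1) + (-2)*(0) = 1
(AB)[0][1] = (-1)*(-1) + (-2)*(-2) = 5
(AB)[1][0] = (1)*(-1) + (-2)*(0) = -1
(AB)[1][1] = (1)*(-1) + (-2)*(-2) = 3
AB = [[1, 5], [-1, 3]]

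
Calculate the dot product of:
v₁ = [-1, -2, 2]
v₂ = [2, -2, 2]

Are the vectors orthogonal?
6, No

The dot product is the sum of products of corresponding components.
v₁·v₂ = (-1)*(2) + (-2)*(-2) + (2)*(2) = -2 + 4 + 4 = 6.
Two vectors are orthogonal iff their dot product is 0; here the dot product is 6, so the vectors are not orthogonal.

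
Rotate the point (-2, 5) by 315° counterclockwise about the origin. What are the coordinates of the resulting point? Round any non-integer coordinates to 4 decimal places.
(2.1213, 4.9497)

Rotation matrix R(θ) = [[cos θ, -sin θ], [sin θ, cos θ]]; for θ = 315°:
R = [[√2/2, √2/2], [-√2/2, √2/2]]
Result: R × [-2, 5]ᵀ = [√2/2·-2 + (√2/2)·5, -√2/2·-2 + (√2/2)·5]ᵀ = (2.1213, 4.9497)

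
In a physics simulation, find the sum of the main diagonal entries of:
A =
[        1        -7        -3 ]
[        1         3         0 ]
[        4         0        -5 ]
tr(A) = 1 + 3 - 5 = -1

The trace of a square matrix is the sum of its diagonal entries.
Diagonal entries of A: A[0][0] = 1, A[1][1] = 3, A[2][2] = -5.
tr(A) = 1 + 3 - 5 = -1.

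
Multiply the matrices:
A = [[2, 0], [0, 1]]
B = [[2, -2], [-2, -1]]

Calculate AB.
[[4, -4], [-2, -1]]

Each entry (i,j) of AB = sum over k of A[i][k]*B[k][j].
(AB)[0][0] = (2)*(2) + (0)*(-2) = 4
(AB)[0][1] = (2)*(-2) + (0)*(-1) = -4
(AB)[1][0] = (0)*(2) + (1)*(-2) = -2
(AB)[1][1] = (0)*(-2) + (1)*(-1) = -1
AB = [[4, -4], [-2, -1]]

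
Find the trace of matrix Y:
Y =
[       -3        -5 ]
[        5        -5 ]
tr(Y) = -3 - 5 = -8

The trace of a square matrix is the sum of its diagonal entries.
Diagonal entries of Y: Y[0][0] = -3, Y[1][1] = -5.
tr(Y) = -3 - 5 = -8.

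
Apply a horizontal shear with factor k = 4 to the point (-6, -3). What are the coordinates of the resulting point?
(-18, -3)

Shear matrix for horizontal shear with factor k = 4:
[[1, 4], [0, 1]]
Result: (-6, -3) → (-18, -3)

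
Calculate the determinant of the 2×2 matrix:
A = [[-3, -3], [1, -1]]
6

For A = [[a, b], [c, d]], det(A) = a*d - b*c.
det(A) = (-3)*(-1) - (-3)*(1) = 3 - -3 = 6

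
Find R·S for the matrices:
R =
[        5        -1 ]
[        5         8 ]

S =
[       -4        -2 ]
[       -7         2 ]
RS =
[      -13       -12 ]
[      -76         6 ]

Matrix multiplication: (RS)[i][j] = sum over k of R[i][k] * S[k][j].
  (RS)[0][0] = (5)*(-4) + (-1)*(-7) = -13
  (RS)[0][1] = (5)*(-2) + (-1)*(2) = -12
  (RS)[1][0] = (5)*(-4) + (8)*(-7) = -76
  (RS)[1][1] = (5)*(-2) + (8)*(2) = 6
RS =
[      -13       -12 ]
[      -76         6 ]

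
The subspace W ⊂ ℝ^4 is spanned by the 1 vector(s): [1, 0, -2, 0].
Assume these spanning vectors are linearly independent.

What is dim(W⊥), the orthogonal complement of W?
dim(W⊥) = 3

For any subspace W of ℝ^n, dim(W) + dim(W⊥) = n (the whole-space dimension).
Here the given 1 vectors are linearly independent, so dim(W) = 1.
Thus dim(W⊥) = n - dim(W) = 4 - 1 = 3.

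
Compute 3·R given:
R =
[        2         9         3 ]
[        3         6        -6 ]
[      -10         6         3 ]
3R =
[        6        27         9 ]
[        9        18       -18 ]
[      -30        18         9 ]

Scalar multiplication is elementwise: (3R)[i][j] = 3 * R[i][j].
  (3R)[0][0] = 3 * (2) = 6
  (3R)[0][1] = 3 * (9) = 27
  (3R)[0][2] = 3 * (3) = 9
  (3R)[1][0] = 3 * (3) = 9
  (3R)[1][1] = 3 * (6) = 18
  (3R)[1][2] = 3 * (-6) = -18
  (3R)[2][0] = 3 * (-10) = -30
  (3R)[2][1] = 3 * (6) = 18
  (3R)[2][2] = 3 * (3) = 9
3R =
[        6        27         9 ]
[        9        18       -18 ]
[      -30        18         9 ]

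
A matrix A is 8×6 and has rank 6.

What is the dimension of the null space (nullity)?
0

The rank-nullity theorem for an m×n matrix states:
rank(A) + nullity(A) = n (the number of columns).
Here n = 6 and rank(A) = 6, so nullity(A) = 6 - 6 = 0.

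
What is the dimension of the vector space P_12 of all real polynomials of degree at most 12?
Dimension = 13

A polynomial of degree at most 12 can be written as a₀ + a₁x + a₂x² + … + a_12x^12, with 13 free coefficients a₀, …, a_12.
The set {1, x, x², …, x^12} is a basis: it spans P_12 (every such polynomial is a linear combination of these) and is linearly independent (a polynomial is zero iff all its coefficients are zero).
Therefore dim(P_12) = 12 + 1 = 13.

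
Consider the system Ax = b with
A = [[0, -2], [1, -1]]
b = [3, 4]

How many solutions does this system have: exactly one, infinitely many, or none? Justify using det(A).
Exactly one solution

Compute det(A) = (0)*(-1) - (-2)*(1) = 2.
Because det(A) ≠ 0, A is invertible and Ax = b has a unique solution for every b (here x = A⁻¹ b).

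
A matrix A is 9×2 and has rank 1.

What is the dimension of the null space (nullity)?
1

The rank-nullity theorem for an m×n matrix states:
rank(A) + nullity(A) = n (the number of columns).
Here n = 2 and rank(A) = 1, so nullity(A) = 2 - 1 = 1.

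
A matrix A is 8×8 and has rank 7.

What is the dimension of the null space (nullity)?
1

The rank-nullity theorem for an m×n matrix states:
rank(A) + nullity(A) = n (the number of columns).
Here n = 8 and rank(A) = 7, so nullity(A) = 8 - 7 = 1.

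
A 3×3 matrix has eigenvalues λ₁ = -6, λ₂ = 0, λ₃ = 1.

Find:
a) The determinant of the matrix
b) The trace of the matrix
det = 0, trace = -5

Two standard eigenvalue identities:
- det(A) equals the product of the eigenvalues (counted with multiplicity).
- trace(A) equals the sum of the eigenvalues.
det(A) = (-6)*(0)*(1) = 0.
trace(A) = -6 + 0 + 1 = -5.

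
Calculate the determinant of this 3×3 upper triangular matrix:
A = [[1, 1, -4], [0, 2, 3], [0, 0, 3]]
6

The determinant of a triangular matrix is the product of its diagonal entries (the off-diagonal entries above the diagonal do not affect it).
det(A) = (1) * (2) * (3) = 6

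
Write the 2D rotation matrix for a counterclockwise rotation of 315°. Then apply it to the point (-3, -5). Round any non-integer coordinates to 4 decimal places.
R = [[√2/2, √2/2], [-√2/2, √2/2]]; R·(-3, -5) = (-5.6569, -1.4142)

Rotation matrix formula: R(θ) = [[cos θ, -sin θ], [sin θ, cos θ]]
For θ = 315°:
cos(315°) = √2/2
sin(315°) = -√2/2
R = [[√2/2, √2/2], [-√2/2, √2/2]]
Apply to (-3, -5): [√2/2·-3 + (√2/2)·-5, -√2/2·-3 + √2/2·-5] = (-5.6569, -1.4142)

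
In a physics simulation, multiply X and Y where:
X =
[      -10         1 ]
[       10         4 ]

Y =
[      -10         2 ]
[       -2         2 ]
XY =
[       98       -18 ]
[     -108        28 ]

Matrix multiplication: (XY)[i][j] = sum over k of X[i][k] * Y[k][j].
  (XY)[0][0] = (-10)*(-10) + (1)*(-2) = 98
  (XY)[0][1] = (-10)*(2) + (1)*(2) = -18
  (XY)[1][0] = (10)*(-10) + (4)*(-2) = -108
  (XY)[1][1] = (10)*(2) + (4)*(2) = 28
XY =
[       98       -18 ]
[     -108        28 ]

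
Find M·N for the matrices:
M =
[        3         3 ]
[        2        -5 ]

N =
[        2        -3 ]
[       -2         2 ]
MN =
[        0        -3 ]
[       14       -16 ]

Matrix multiplication: (MN)[i][j] = sum over k of M[i][k] * N[k][j].
  (MN)[0][0] = (3)*(2) + (3)*(-2) = 0
  (MN)[0][1] = (3)*(-3) + (3)*(2) = -3
  (MN)[1][0] = (2)*(2) + (-5)*(-2) = 14
  (MN)[1][1] = (2)*(-3) + (-5)*(2) = -16
MN =
[        0        -3 ]
[       14       -16 ]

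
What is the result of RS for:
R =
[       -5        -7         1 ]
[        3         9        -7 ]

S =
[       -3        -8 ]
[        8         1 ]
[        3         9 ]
RS =
[      -38        42 ]
[       42       -78 ]

Matrix multiplication: (RS)[i][j] = sum over k of R[i][k] * S[k][j].
  (RS)[0][0] = (-5)*(-3) + (-7)*(8) + (1)*(3) = -38
  (RS)[0][1] = (-5)*(-8) + (-7)*(1) + (1)*(9) = 42
  (RS)[1][0] = (3)*(-3) + (9)*(8) + (-7)*(3) = 42
  (RS)[1][1] = (3)*(-8) + (9)*(1) + (-7)*(9) = -78
RS =
[      -38        42 ]
[       42       -78 ]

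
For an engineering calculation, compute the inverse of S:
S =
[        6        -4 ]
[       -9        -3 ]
det(S) = -54
S⁻¹ =
[     1/18     -2/27 ]
[     -1/6      -1/9 ]

For a 2×2 matrix S = [[a, b], [c, d]] with det(S) ≠ 0, S⁻¹ = (1/det(S)) * [[d, -b], [-c, a]].
det(S) = (6)*(-3) - (-4)*(-9) = -18 - 36 = -54.
S⁻¹ = (1/-54) * [[-3, 4], [9, 6]].
Dividing each entry by -54 and reducing:
S⁻¹ =
[     1/18     -2/27 ]
[     -1/6      -1/9 ]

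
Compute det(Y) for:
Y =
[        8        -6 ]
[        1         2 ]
det(Y) = 22

For a 2×2 matrix [[a, b], [c, d]], det = a*d - b*c.
det(Y) = (8)*(2) - (-6)*(1) = 16 + 6 = 22.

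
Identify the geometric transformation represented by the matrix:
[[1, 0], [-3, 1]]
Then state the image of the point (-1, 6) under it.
vertical shear with factor -3; image of (-1, 6) is (-1, 9)

The matrix [[1, 0], [k, 1]] sends (x, y) to (x, -3x + y), leaving the x-coordinate fixed: a vertical shear.
The matrix [[1, 0], [-3, 1]] represents: vertical shear with factor -3.
Applying it to (-1, 6): [1·-1 + 0·6, -3·-1 + 1·6] = (-1, 9).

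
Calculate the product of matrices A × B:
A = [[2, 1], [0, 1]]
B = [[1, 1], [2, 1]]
[[4, 3], [2, 1]]

Matrix multiplication:
C[0][0] = 2×1 + 1×2 = 4
C[0][1] = 2×1 + 1×1 = 3
C[1][0] = 0×1 + 1×2 = 2
C[1][1] = 0×1 + 1×1 = 1
Result: [[4, 3], [2, 1]]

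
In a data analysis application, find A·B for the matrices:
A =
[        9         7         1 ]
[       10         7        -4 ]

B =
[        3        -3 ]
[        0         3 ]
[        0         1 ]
AB =
[       27        -5 ]
[       30       -13 ]

Matrix multiplication: (AB)[i][j] = sum over k of A[i][k] * B[k][j].
  (AB)[0][0] = (9)*(3) + (7)*(0) + (1)*(0) = 27
  (AB)[0][1] = (9)*(-3) + (7)*(3) + (1)*(1) = -5
  (AB)[1][0] = (10)*(3) + (7)*(0) + (-4)*(0) = 30
  (AB)[1][1] = (10)*(-3) + (7)*(3) + (-4)*(1) = -13
AB =
[       27        -5 ]
[       30       -13 ]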